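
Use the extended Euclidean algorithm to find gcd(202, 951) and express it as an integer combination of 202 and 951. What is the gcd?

1

Repeated division:
951 = 4*202 + 143
202 = 1*143 + 59
143 = 2*59 + 25
59 = 2*25 + 9
25 = 2*9 + 7
9 = 1*7 + 2
7 = 3*2 + 1
2 = 2*1 + 0
gcd(202, 951) = 1.
Working backward:
1 = 7 − 3·2
1 = −3·9 + 4·7
1 = 4·25 − 11·9
1 = −11·59 + 26·25
1 = 26·143 − 63·59
1 = −63·202 + 89·143
1 = 89·951 − 419·202
So 1 = (89)·951 + (-419)·202.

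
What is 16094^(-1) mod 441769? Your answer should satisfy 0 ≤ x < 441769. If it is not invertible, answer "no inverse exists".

17595

Extended Euclidean algorithm:
441769 = 27×16094 + 7231
16094 = 2×7231 + 1632
7231 = 4×1632 + 703
1632 = 2×703 + 226
703 = 3×226 + 25
226 = 9×25 + 1
25 = 25×1 + 0
The gcd is 1. Working backward:
1 = 226 − 9·25
1 = −9·703 + 28·226
1 = 28·1632 − 65·703
1 = −65·7231 + 288·1632
1 = 288·16094 − 641·7231
1 = −641·441769 + 17595·16094
So 16094·17595 ≡ 1 (mod 441769).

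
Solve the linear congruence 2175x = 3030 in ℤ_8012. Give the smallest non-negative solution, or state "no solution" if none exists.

3814

First find gcd(2175, 8012):
8012 = 3·2175 + 1487
2175 = 1·1487 + 688
1487 = 2·688 + 111
688 = 6·111 + 22
111 = 5·22 + 1
22 = 22·1 + 0
gcd = 1, so a unique solution mod 8012 exists.
Back-substitute for the Bézout coefficients:
1 = 111 − 5·22
1 = −5·688 + 31·111
1 = 31·1487 − 67·688
1 = −67·2175 + 98·1487
1 = 98·8012 − 361·2175
So 2175·(-361) ≡ 1 (mod 8012), giving 2175⁻¹ ≡ 7651.
x ≡ 2175⁻¹·3030 ≡ 7651·3030 ≡ 3814 (mod 8012).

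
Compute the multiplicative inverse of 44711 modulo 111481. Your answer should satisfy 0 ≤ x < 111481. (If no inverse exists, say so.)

Run Euclid on (111481, 44711):
111481 = 2*44711 + 22059
44711 = 2*22059 + 593
22059 = 37*593 + 118
593 = 5*118 + 3
118 = 39*3 + 1
3 = 3*1 + 0
Since gcd(44711, 111481) = 1, back-substitute to write 1 as a combination:
1 = 118 − 39·3
1 = −39·593 + 196·118
1 = 196·22059 − 7291·593
1 = −7291·44711 + 14778·22059
1 = 14778·111481 − 36847·44711
Thus 44711·(-36847) ≡ 1 (mod 111481); reducing, -36847 mod 111481 = 74634.

74634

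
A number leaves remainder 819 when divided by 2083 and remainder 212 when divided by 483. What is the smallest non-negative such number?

Write x = 819 + 2083·k. Then 2083·k ≡ 212 − 819 ≡ 359 (mod 483).
Need 2083⁻¹ mod 483. Extended Euclid on (483, 151):
483 = 3*151 + 30
151 = 5*30 + 1
30 = 30*1 + 0
Back-substitute:
1 = 151 − 5·30
1 = −5·483 + 16·151
2083⁻¹ ≡ 16 (mod 483), so k ≡ 16·359 ≡ 431 (mod 483).
x = 819 + 2083·431 = 898592.

898592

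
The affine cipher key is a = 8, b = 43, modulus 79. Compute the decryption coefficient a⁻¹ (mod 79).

10

gcd(79, 8) by repeated division:
79 = 9·8 + 7
8 = 1·7 + 1
7 = 7·1 + 0
Since gcd(8, 79) = 1, back-substitute to write 1 as a combination:
1 = 8 − 7
1 = −79 + 10·8
So 8·10 ≡ 1 (mod 79).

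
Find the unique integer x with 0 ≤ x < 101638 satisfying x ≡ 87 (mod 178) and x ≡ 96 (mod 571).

10945

Write x = 87 + 178·k. Then 178·k ≡ 96 − 87 ≡ 9 (mod 571).
Need 178⁻¹ mod 571. Extended Euclid on (571, 178):
571 = 3·178 + 37
178 = 4·37 + 30
37 = 1·30 + 7
30 = 4·7 + 2
7 = 3·2 + 1
2 = 2·1 + 0
Back-substitute:
1 = 7 − 3·2
1 = −3·30 + 13·7
1 = 13·37 − 16·30
1 = −16·178 + 77·37
1 = 77·571 − 247·178
178⁻¹ ≡ 324 (mod 571), so k ≡ 324·9 ≡ 61 (mod 571).
x = 87 + 178·61 = 10945.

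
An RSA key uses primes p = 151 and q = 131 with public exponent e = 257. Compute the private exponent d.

18893

φ(n) = (p−1)(q−1) = 150·130 = 19500.
Need d with 257·d ≡ 1 (mod 19500). Apply the extended Euclidean algorithm:
19500 = 75·257 + 225
257 = 1·225 + 32
225 = 7·32 + 1
32 = 32·1 + 0
Back-substitute:
1 = 225 − 7·32
1 = −7·257 + 8·225
1 = 8·19500 − 607·257
So 257·(-607) ≡ 1 (mod 19500), hence d ≡ -607 ≡ 18893 (mod 19500).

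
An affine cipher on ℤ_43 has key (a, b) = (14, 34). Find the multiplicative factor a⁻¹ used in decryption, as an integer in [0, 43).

Run Euclid on (43, 14):
43 = 3*14 + 1
14 = 14*1 + 0
The gcd is 1. Working backward:
1 = 43 − 3·14
So 14·(-3) ≡ 1 (mod 43), and -3 ≡ 40 (mod 43).

40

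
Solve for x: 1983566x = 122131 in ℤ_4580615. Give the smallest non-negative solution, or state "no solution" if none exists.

no solution

gcd(1983566, 4580615):
4580615 = 2×1983566 + 613483
1983566 = 3×613483 + 143117
613483 = 4×143117 + 41015
143117 = 3×41015 + 20072
41015 = 2×20072 + 871
20072 = 23×871 + 39
871 = 22×39 + 13
39 = 3×13 + 0
gcd = 13, but 13 ∤ 122131, so the congruence has no solution.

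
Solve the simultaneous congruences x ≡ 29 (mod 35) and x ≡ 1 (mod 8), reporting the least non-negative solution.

Write x = 29 + 35·k. Then 35·k ≡ 1 − 29 ≡ 4 (mod 8).
Need 35⁻¹ mod 8. Extended Euclid on (8, 3):
8 = 2×3 + 2
3 = 1×2 + 1
2 = 2×1 + 0
Back-substitute:
1 = 3 − 2
1 = −8 + 3·3
35⁻¹ ≡ 3 (mod 8), so k ≡ 3·4 ≡ 4 (mod 8).
x = 29 + 35·4 = 169.

169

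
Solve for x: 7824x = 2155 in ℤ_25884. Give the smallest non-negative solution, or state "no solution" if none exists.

no solution

gcd(7824, 25884):
25884 = 3·7824 + 2412
7824 = 3·2412 + 588
2412 = 4·588 + 60
588 = 9·60 + 48
60 = 1·48 + 12
48 = 4·12 + 0
gcd = 12, but 12 ∤ 2155, so the congruence has no solution.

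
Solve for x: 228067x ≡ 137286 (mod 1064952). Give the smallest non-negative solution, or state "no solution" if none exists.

no solution

gcd(228067, 1064952):
1064952 = 4·228067 + 152684
228067 = 1·152684 + 75383
152684 = 2·75383 + 1918
75383 = 39·1918 + 581
1918 = 3·581 + 175
581 = 3·175 + 56
175 = 3·56 + 7
56 = 8·7 + 0
gcd = 7, but 7 ∤ 137286, so the congruence has no solution.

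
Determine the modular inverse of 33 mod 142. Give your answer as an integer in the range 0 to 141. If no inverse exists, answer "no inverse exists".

gcd(142, 33) by repeated division:
142 = 4*33 + 10
33 = 3*10 + 3
10 = 3*3 + 1
3 = 3*1 + 0
The gcd is 1. Working backward:
1 = 10 − 3·3
1 = −3·33 + 10·10
1 = 10·142 − 43·33
So 33·(-43) ≡ 1 (mod 142), and -43 ≡ 99 (mod 142).

99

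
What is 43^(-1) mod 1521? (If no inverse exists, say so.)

Run Euclid on (1521, 43):
1521 = 35×43 + 16
43 = 2×16 + 11
16 = 1×11 + 5
11 = 2×5 + 1
5 = 5×1 + 0
gcd = 1, so the inverse exists. Back-substitute:
1 = 11 − 2·5
1 = −2·16 + 3·11
1 = 3·43 − 8·16
1 = −8·1521 + 283·43
So 43·283 ≡ 1 (mod 1521).

283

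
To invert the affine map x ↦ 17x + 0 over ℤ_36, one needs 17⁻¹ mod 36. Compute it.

17

Run Euclid on (36, 17):
36 = 2·17 + 2
17 = 8·2 + 1
2 = 2·1 + 0
Since gcd(17, 36) = 1, back-substitute to write 1 as a combination:
1 = 17 − 8·2
1 = −8·36 + 17·17
So 17·17 ≡ 1 (mod 36).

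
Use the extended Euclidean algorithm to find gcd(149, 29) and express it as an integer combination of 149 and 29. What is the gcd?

Repeated division:
149 = 5×29 + 4
29 = 7×4 + 1
4 = 4×1 + 0
gcd(149, 29) = 1.
Express as a combination:
1 = 29 − 7·4
1 = −7·149 + 36·29
So 1 = (-7)·149 + (36)·29.

1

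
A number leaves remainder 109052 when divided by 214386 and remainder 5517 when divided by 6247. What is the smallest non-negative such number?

Write x = 109052 + 214386·k. Then 214386·k ≡ 5517 − 109052 ≡ 2664 (mod 6247).
Need 214386⁻¹ mod 6247. Extended Euclid on (6247, 1988):
6247 = 3·1988 + 283
1988 = 7·283 + 7
283 = 40·7 + 3
7 = 2·3 + 1
3 = 3·1 + 0
Back-substitute:
1 = 7 − 2·3
1 = −2·283 + 81·7
1 = 81·1988 − 569·283
1 = −569·6247 + 1788·1988
214386⁻¹ ≡ 1788 (mod 6247), so k ≡ 1788·2664 ≡ 3018 (mod 6247).
x = 109052 + 214386·3018 = 647126000.

647126000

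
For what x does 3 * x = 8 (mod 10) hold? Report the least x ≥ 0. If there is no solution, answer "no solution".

6

First find gcd(3, 10):
10 = 3×3 + 1
3 = 3×1 + 0
gcd = 1, so a unique solution mod 10 exists.
Back-substitute for the Bézout coefficients:
1 = 10 − 3·3
So 3·(-3) ≡ 1 (mod 10), giving 3⁻¹ ≡ 7.
x ≡ 3⁻¹·8 ≡ 7·8 ≡ 6 (mod 10).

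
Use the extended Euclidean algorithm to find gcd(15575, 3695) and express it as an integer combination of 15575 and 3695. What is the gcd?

5

Euclidean algorithm:
15575 = 4·3695 + 795
3695 = 4·795 + 515
795 = 1·515 + 280
515 = 1·280 + 235
280 = 1·235 + 45
235 = 5·45 + 10
45 = 4·10 + 5
10 = 2·5 + 0
gcd(15575, 3695) = 5.
Back-substituting:
5 = 45 − 4·10
5 = −4·235 + 21·45
5 = 21·280 − 25·235
5 = −25·515 + 46·280
5 = 46·795 − 71·515
5 = −71·3695 + 330·795
5 = 330·15575 − 1391·3695
So 5 = (330)·15575 + (-1391)·3695.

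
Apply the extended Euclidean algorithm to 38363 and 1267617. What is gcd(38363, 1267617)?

Apply Euclid's algorithm to 1267617 and 38363:
1267617 = 33×38363 + 1638
38363 = 23×1638 + 689
1638 = 2×689 + 260
689 = 2×260 + 169
260 = 1×169 + 91
169 = 1×91 + 78
91 = 1×78 + 13
78 = 6×13 + 0
gcd(38363, 1267617) = 13.
Express as a combination:
13 = 91 − 78
13 = −169 + 2·91
13 = 2·260 − 3·169
13 = −3·689 + 8·260
13 = 8·1638 − 19·689
13 = −19·38363 + 445·1638
13 = 445·1267617 − 14704·38363
So 13 = (445)·1267617 + (-14704)·38363.

13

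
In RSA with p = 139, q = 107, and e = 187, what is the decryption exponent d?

φ(n) = (p−1)(q−1) = 138·106 = 14628.
Need d with 187·d ≡ 1 (mod 14628). Apply the extended Euclidean algorithm:
14628 = 78*187 + 42
187 = 4*42 + 19
42 = 2*19 + 4
19 = 4*4 + 3
4 = 1*3 + 1
3 = 3*1 + 0
Back-substitute:
1 = 4 − 3
1 = −19 + 5·4
1 = 5·42 − 11·19
1 = −11·187 + 49·42
1 = 49·14628 − 3833·187
So 187·(-3833) ≡ 1 (mod 14628), hence d ≡ -3833 ≡ 10795 (mod 14628).

10795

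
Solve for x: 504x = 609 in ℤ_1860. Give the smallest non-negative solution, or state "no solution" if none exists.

no solution

gcd(504, 1860):
1860 = 3·504 + 348
504 = 1·348 + 156
348 = 2·156 + 36
156 = 4·36 + 12
36 = 3·12 + 0
gcd = 12, but 12 ∤ 609, so the congruence has no solution.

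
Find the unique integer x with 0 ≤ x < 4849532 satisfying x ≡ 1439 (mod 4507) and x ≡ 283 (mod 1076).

Write x = 1439 + 4507·k. Then 4507·k ≡ 283 − 1439 ≡ 996 (mod 1076).
Need 4507⁻¹ mod 1076. Extended Euclid on (1076, 203):
1076 = 5·203 + 61
203 = 3·61 + 20
61 = 3·20 + 1
20 = 20·1 + 0
Back-substitute:
1 = 61 − 3·20
1 = −3·203 + 10·61
1 = 10·1076 − 53·203
4507⁻¹ ≡ 1023 (mod 1076), so k ≡ 1023·996 ≡ 1012 (mod 1076).
x = 1439 + 4507·1012 = 4562523.

4562523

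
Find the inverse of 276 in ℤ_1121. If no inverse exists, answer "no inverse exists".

Run Euclid on (1121, 276):
1121 = 4·276 + 17
276 = 16·17 + 4
17 = 4·4 + 1
4 = 4·1 + 0
gcd = 1, so the inverse exists. Back-substitute:
1 = 17 − 4·4
1 = −4·276 + 65·17
1 = 65·1121 − 264·276
Thus 276·(-264) ≡ 1 (mod 1121); reducing, -264 mod 1121 = 857.

857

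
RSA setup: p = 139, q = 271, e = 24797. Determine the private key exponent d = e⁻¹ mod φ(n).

φ(n) = (p−1)(q−1) = 138·270 = 37260.
Need d with 24797·d ≡ 1 (mod 37260). Apply the extended Euclidean algorithm:
37260 = 1×24797 + 12463
24797 = 1×12463 + 12334
12463 = 1×12334 + 129
12334 = 95×129 + 79
129 = 1×79 + 50
79 = 1×50 + 29
50 = 1×29 + 21
29 = 1×21 + 8
21 = 2×8 + 5
8 = 1×5 + 3
5 = 1×3 + 2
3 = 1×2 + 1
2 = 2×1 + 0
Back-substitute:
1 = 3 − 2
1 = −5 + 2·3
1 = 2·8 − 3·5
1 = −3·21 + 8·8
1 = 8·29 − 11·21
1 = −11·50 + 19·29
1 = 19·79 − 30·50
1 = −30·129 + 49·79
1 = 49·12334 − 4685·129
1 = −4685·12463 + 4734·12334
1 = 4734·24797 − 9419·12463
1 = −9419·37260 + 14153·24797
So 24797·14153 ≡ 1 (mod 37260), hence d = 14153.

14153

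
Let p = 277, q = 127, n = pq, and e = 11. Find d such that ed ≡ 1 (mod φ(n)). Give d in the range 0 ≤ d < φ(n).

6323

φ(n) = (p−1)(q−1) = 276·126 = 34776.
Need d with 11·d ≡ 1 (mod 34776). Apply the extended Euclidean algorithm:
34776 = 3161*11 + 5
11 = 2*5 + 1
5 = 5*1 + 0
Back-substitute:
1 = 11 − 2·5
1 = −2·34776 + 6323·11
So 11·6323 ≡ 1 (mod 34776), hence d = 6323.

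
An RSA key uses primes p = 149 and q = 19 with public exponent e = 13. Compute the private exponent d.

φ(n) = (p−1)(q−1) = 148·18 = 2664.
Need d with 13·d ≡ 1 (mod 2664). Apply the extended Euclidean algorithm:
2664 = 204×13 + 12
13 = 1×12 + 1
12 = 12×1 + 0
Back-substitute:
1 = 13 − 12
1 = −2664 + 205·13
So 13·205 ≡ 1 (mod 2664), hence d = 205.

205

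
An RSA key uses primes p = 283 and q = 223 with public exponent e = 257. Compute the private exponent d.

φ(n) = (p−1)(q−1) = 282·222 = 62604.
Need d with 257·d ≡ 1 (mod 62604). Apply the extended Euclidean algorithm:
62604 = 243·257 + 153
257 = 1·153 + 104
153 = 1·104 + 49
104 = 2·49 + 6
49 = 8·6 + 1
6 = 6·1 + 0
Back-substitute:
1 = 49 − 8·6
1 = −8·104 + 17·49
1 = 17·153 − 25·104
1 = −25·257 + 42·153
1 = 42·62604 − 10231·257
So 257·(-10231) ≡ 1 (mod 62604), hence d ≡ -10231 ≡ 52373 (mod 62604).

52373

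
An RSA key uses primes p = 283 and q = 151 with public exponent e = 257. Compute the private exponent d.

26993

φ(n) = (p−1)(q−1) = 282·150 = 42300.
Need d with 257·d ≡ 1 (mod 42300). Apply the extended Euclidean algorithm:
42300 = 164·257 + 152
257 = 1·152 + 105
152 = 1·105 + 47
105 = 2·47 + 11
47 = 4·11 + 3
11 = 3·3 + 2
3 = 1·2 + 1
2 = 2·1 + 0
Back-substitute:
1 = 3 − 2
1 = −11 + 4·3
1 = 4·47 − 17·11
1 = −17·105 + 38·47
1 = 38·152 − 55·105
1 = −55·257 + 93·152
1 = 93·42300 − 15307·257
So 257·(-15307) ≡ 1 (mod 42300), hence d ≡ -15307 ≡ 26993 (mod 42300).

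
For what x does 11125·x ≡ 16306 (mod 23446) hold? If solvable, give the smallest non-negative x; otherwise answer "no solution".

First find gcd(11125, 23446):
23446 = 2·11125 + 1196
11125 = 9·1196 + 361
1196 = 3·361 + 113
361 = 3·113 + 22
113 = 5·22 + 3
22 = 7·3 + 1
3 = 3·1 + 0
gcd = 1, so a unique solution mod 23446 exists.
Back-substitute for the Bézout coefficients:
1 = 22 − 7·3
1 = −7·113 + 36·22
1 = 36·361 − 115·113
1 = −115·1196 + 381·361
1 = 381·11125 − 3544·1196
1 = −3544·23446 + 7469·11125
So 11125·(7469) ≡ 1 (mod 23446), giving 11125⁻¹ ≡ 7469.
x ≡ 11125⁻¹·16306 ≡ 7469·16306 ≡ 10990 (mod 23446).

10990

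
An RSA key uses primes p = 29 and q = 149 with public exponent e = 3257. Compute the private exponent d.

φ(n) = (p−1)(q−1) = 28·148 = 4144.
Need d with 3257·d ≡ 1 (mod 4144). Apply the extended Euclidean algorithm:
4144 = 1*3257 + 887
3257 = 3*887 + 596
887 = 1*596 + 291
596 = 2*291 + 14
291 = 20*14 + 11
14 = 1*11 + 3
11 = 3*3 + 2
3 = 1*2 + 1
2 = 2*1 + 0
Back-substitute:
1 = 3 − 2
1 = −11 + 4·3
1 = 4·14 − 5·11
1 = −5·291 + 104·14
1 = 104·596 − 213·291
1 = −213·887 + 317·596
1 = 317·3257 − 1164·887
1 = −1164·4144 + 1481·3257
So 3257·1481 ≡ 1 (mod 4144), hence d = 1481.

1481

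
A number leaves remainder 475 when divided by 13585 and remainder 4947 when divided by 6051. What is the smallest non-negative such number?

42168315

Write x = 475 + 13585·k. Then 13585·k ≡ 4947 − 475 ≡ 4472 (mod 6051).
Need 13585⁻¹ mod 6051. Extended Euclid on (6051, 1483):
6051 = 4·1483 + 119
1483 = 12·119 + 55
119 = 2·55 + 9
55 = 6·9 + 1
9 = 9·1 + 0
Back-substitute:
1 = 55 − 6·9
1 = −6·119 + 13·55
1 = 13·1483 − 162·119
1 = −162·6051 + 661·1483
13585⁻¹ ≡ 661 (mod 6051), so k ≡ 661·4472 ≡ 3104 (mod 6051).
x = 475 + 13585·3104 = 42168315.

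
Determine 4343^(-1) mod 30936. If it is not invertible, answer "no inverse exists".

Extended Euclidean algorithm:
30936 = 7·4343 + 535
4343 = 8·535 + 63
535 = 8·63 + 31
63 = 2·31 + 1
31 = 31·1 + 0
The gcd is 1. Working backward:
1 = 63 − 2·31
1 = −2·535 + 17·63
1 = 17·4343 − 138·535
1 = −138·30936 + 983·4343
So 4343·983 ≡ 1 (mod 30936).

983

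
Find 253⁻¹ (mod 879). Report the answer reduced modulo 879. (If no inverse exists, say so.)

271

Apply the Euclidean algorithm to 879 and 253:
879 = 3*253 + 120
253 = 2*120 + 13
120 = 9*13 + 3
13 = 4*3 + 1
3 = 3*1 + 0
The gcd is 1. Working backward:
1 = 13 − 4·3
1 = −4·120 + 37·13
1 = 37·253 − 78·120
1 = −78·879 + 271·253
So 253·271 ≡ 1 (mod 879).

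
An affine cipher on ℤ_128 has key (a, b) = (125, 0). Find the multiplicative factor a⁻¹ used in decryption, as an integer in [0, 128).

Apply the Euclidean algorithm to 128 and 125:
128 = 1×125 + 3
125 = 41×3 + 2
3 = 1×2 + 1
2 = 2×1 + 0
gcd = 1, so the inverse exists. Back-substitute:
1 = 3 − 2
1 = −125 + 42·3
1 = 42·128 − 43·125
Hence 125⁻¹ ≡ -43 ≡ 85 (mod 128).

85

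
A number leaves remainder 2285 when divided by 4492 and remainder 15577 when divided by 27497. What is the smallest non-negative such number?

Write x = 2285 + 4492·k. Then 4492·k ≡ 15577 − 2285 ≡ 13292 (mod 27497).
Need 4492⁻¹ mod 27497. Extended Euclid on (27497, 4492):
27497 = 6·4492 + 545
4492 = 8·545 + 132
545 = 4·132 + 17
132 = 7·17 + 13
17 = 1·13 + 4
13 = 3·4 + 1
4 = 4·1 + 0
Back-substitute:
1 = 13 − 3·4
1 = −3·17 + 4·13
1 = 4·132 − 31·17
1 = −31·545 + 128·132
1 = 128·4492 − 1055·545
1 = −1055·27497 + 6458·4492
4492⁻¹ ≡ 6458 (mod 27497), so k ≡ 6458·13292 ≡ 21599 (mod 27497).
x = 2285 + 4492·21599 = 97024993.

97024993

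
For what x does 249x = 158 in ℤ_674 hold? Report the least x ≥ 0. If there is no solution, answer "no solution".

542

First find gcd(249, 674):
674 = 2*249 + 176
249 = 1*176 + 73
176 = 2*73 + 30
73 = 2*30 + 13
30 = 2*13 + 4
13 = 3*4 + 1
4 = 4*1 + 0
gcd = 1, so a unique solution mod 674 exists.
Back-substitute for the Bézout coefficients:
1 = 13 − 3·4
1 = −3·30 + 7·13
1 = 7·73 − 17·30
1 = −17·176 + 41·73
1 = 41·249 − 58·176
1 = −58·674 + 157·249
So 249·(157) ≡ 1 (mod 674), giving 249⁻¹ ≡ 157.
x ≡ 249⁻¹·158 ≡ 157·158 ≡ 542 (mod 674).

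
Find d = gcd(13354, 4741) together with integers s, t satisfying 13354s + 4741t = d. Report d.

11

Apply Euclid's algorithm to 13354 and 4741:
13354 = 2·4741 + 3872
4741 = 1·3872 + 869
3872 = 4·869 + 396
869 = 2·396 + 77
396 = 5·77 + 11
77 = 7·11 + 0
gcd(13354, 4741) = 11.
Back-substituting:
11 = 396 − 5·77
11 = −5·869 + 11·396
11 = 11·3872 − 49·869
11 = −49·4741 + 60·3872
11 = 60·13354 − 169·4741
So 11 = (60)·13354 + (-169)·4741.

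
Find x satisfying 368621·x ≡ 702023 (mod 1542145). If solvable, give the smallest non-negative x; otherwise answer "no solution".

no solution

gcd(368621, 1542145):
1542145 = 4·368621 + 67661
368621 = 5·67661 + 30316
67661 = 2·30316 + 7029
30316 = 4·7029 + 2200
7029 = 3·2200 + 429
2200 = 5·429 + 55
429 = 7·55 + 44
55 = 1·44 + 11
44 = 4·11 + 0
gcd = 11, but 11 ∤ 702023, so the congruence has no solution.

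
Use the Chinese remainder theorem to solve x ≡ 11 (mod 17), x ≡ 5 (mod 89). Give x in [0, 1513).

Write x = 11 + 17·k. Then 17·k ≡ 5 − 11 ≡ 83 (mod 89).
Need 17⁻¹ mod 89. Extended Euclid on (89, 17):
89 = 5*17 + 4
17 = 4*4 + 1
4 = 4*1 + 0
Back-substitute:
1 = 17 − 4·4
1 = −4·89 + 21·17
17⁻¹ ≡ 21 (mod 89), so k ≡ 21·83 ≡ 52 (mod 89).
x = 11 + 17·52 = 895.

895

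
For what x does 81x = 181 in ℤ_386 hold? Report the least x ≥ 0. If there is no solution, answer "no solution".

First find gcd(81, 386):
386 = 4*81 + 62
81 = 1*62 + 19
62 = 3*19 + 5
19 = 3*5 + 4
5 = 1*4 + 1
4 = 4*1 + 0
gcd = 1, so a unique solution mod 386 exists.
Back-substitute for the Bézout coefficients:
1 = 5 − 4
1 = −19 + 4·5
1 = 4·62 − 13·19
1 = −13·81 + 17·62
1 = 17·386 − 81·81
So 81·(-81) ≡ 1 (mod 386), giving 81⁻¹ ≡ 305.
x ≡ 81⁻¹·181 ≡ 305·181 ≡ 7 (mod 386).

7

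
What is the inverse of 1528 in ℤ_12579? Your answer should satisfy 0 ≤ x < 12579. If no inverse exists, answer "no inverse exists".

gcd(12579, 1528) by repeated division:
12579 = 8·1528 + 355
1528 = 4·355 + 108
355 = 3·108 + 31
108 = 3·31 + 15
31 = 2·15 + 1
15 = 15·1 + 0
The gcd is 1. Working backward:
1 = 31 − 2·15
1 = −2·108 + 7·31
1 = 7·355 − 23·108
1 = −23·1528 + 99·355
1 = 99·12579 − 815·1528
So 1528·(-815) ≡ 1 (mod 12579), and -815 ≡ 11764 (mod 12579).

11764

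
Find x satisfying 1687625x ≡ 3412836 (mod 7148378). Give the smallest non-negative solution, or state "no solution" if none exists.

1666300

First find gcd(1687625, 7148378):
7148378 = 4*1687625 + 397878
1687625 = 4*397878 + 96113
397878 = 4*96113 + 13426
96113 = 7*13426 + 2131
13426 = 6*2131 + 640
2131 = 3*640 + 211
640 = 3*211 + 7
211 = 30*7 + 1
7 = 7*1 + 0
gcd = 1, so a unique solution mod 7148378 exists.
Back-substitute for the Bézout coefficients:
1 = 211 − 30·7
1 = −30·640 + 91·211
1 = 91·2131 − 303·640
1 = −303·13426 + 1909·2131
1 = 1909·96113 − 13666·13426
1 = −13666·397878 + 56573·96113
1 = 56573·1687625 − 239958·397878
1 = −239958·7148378 + 1016405·1687625
So 1687625·(1016405) ≡ 1 (mod 7148378), giving 1687625⁻¹ ≡ 1016405.
x ≡ 1687625⁻¹·3412836 ≡ 1016405·3412836 ≡ 1666300 (mod 7148378).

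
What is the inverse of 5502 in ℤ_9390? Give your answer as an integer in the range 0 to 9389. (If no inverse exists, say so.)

no inverse exists

Compute gcd(5502, 9390):
9390 = 1*5502 + 3888
5502 = 1*3888 + 1614
3888 = 2*1614 + 660
1614 = 2*660 + 294
660 = 2*294 + 72
294 = 4*72 + 6
72 = 12*6 + 0
Since gcd = 6 > 1, 5502 is not a unit mod 9390.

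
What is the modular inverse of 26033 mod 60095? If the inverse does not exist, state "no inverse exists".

no inverse exists

Compute gcd(26033, 60095):
60095 = 2×26033 + 8029
26033 = 3×8029 + 1946
8029 = 4×1946 + 245
1946 = 7×245 + 231
245 = 1×231 + 14
231 = 16×14 + 7
14 = 2×7 + 0
gcd(26033, 60095) = 7 ≠ 1, so 26033 has no multiplicative inverse modulo 60095.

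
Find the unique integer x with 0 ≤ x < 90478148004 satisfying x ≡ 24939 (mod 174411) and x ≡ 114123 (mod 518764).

Write x = 24939 + 174411·k. Then 174411·k ≡ 114123 − 24939 ≡ 89184 (mod 518764).
Need 174411⁻¹ mod 518764. Extended Euclid on (518764, 174411):
518764 = 2·174411 + 169942
174411 = 1·169942 + 4469
169942 = 38·4469 + 120
4469 = 37·120 + 29
120 = 4·29 + 4
29 = 7·4 + 1
4 = 4·1 + 0
Back-substitute:
1 = 29 − 7·4
1 = −7·120 + 29·29
1 = 29·4469 − 1080·120
1 = −1080·169942 + 41069·4469
1 = 41069·174411 − 42149·169942
1 = −42149·518764 + 125367·174411
174411⁻¹ ≡ 125367 (mod 518764), so k ≡ 125367·89184 ≡ 328800 (mod 518764).
x = 24939 + 174411·328800 = 57346361739.

57346361739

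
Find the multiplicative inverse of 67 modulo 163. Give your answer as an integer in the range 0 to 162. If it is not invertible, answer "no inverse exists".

Apply the Euclidean algorithm to 163 and 67:
163 = 2×67 + 29
67 = 2×29 + 9
29 = 3×9 + 2
9 = 4×2 + 1
2 = 2×1 + 0
gcd = 1, so the inverse exists. Back-substitute:
1 = 9 − 4·2
1 = −4·29 + 13·9
1 = 13·67 − 30·29
1 = −30·163 + 73·67
So 67·73 ≡ 1 (mod 163).

73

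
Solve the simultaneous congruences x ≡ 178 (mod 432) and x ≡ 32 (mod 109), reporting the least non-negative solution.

39490

Write x = 178 + 432·k. Then 432·k ≡ 32 − 178 ≡ 72 (mod 109).
Need 432⁻¹ mod 109. Extended Euclid on (109, 105):
109 = 1·105 + 4
105 = 26·4 + 1
4 = 4·1 + 0
Back-substitute:
1 = 105 − 26·4
1 = −26·109 + 27·105
432⁻¹ ≡ 27 (mod 109), so k ≡ 27·72 ≡ 91 (mod 109).
x = 178 + 432·91 = 39490.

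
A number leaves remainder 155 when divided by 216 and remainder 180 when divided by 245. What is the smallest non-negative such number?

Write x = 155 + 216·k. Then 216·k ≡ 180 − 155 ≡ 25 (mod 245).
Need 216⁻¹ mod 245. Extended Euclid on (245, 216):
245 = 1*216 + 29
216 = 7*29 + 13
29 = 2*13 + 3
13 = 4*3 + 1
3 = 3*1 + 0
Back-substitute:
1 = 13 − 4·3
1 = −4·29 + 9·13
1 = 9·216 − 67·29
1 = −67·245 + 76·216
216⁻¹ ≡ 76 (mod 245), so k ≡ 76·25 ≡ 185 (mod 245).
x = 155 + 216·185 = 40115.

40115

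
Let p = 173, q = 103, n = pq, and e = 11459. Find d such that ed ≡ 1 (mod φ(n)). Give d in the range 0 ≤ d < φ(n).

12683

φ(n) = (p−1)(q−1) = 172·102 = 17544.
Need d with 11459·d ≡ 1 (mod 17544). Apply the extended Euclidean algorithm:
17544 = 1*11459 + 6085
11459 = 1*6085 + 5374
6085 = 1*5374 + 711
5374 = 7*711 + 397
711 = 1*397 + 314
397 = 1*314 + 83
314 = 3*83 + 65
83 = 1*65 + 18
65 = 3*18 + 11
18 = 1*11 + 7
11 = 1*7 + 4
7 = 1*4 + 3
4 = 1*3 + 1
3 = 3*1 + 0
Back-substitute:
1 = 4 − 3
1 = −7 + 2·4
1 = 2·11 − 3·7
1 = −3·18 + 5·11
1 = 5·65 − 18·18
1 = −18·83 + 23·65
1 = 23·314 − 87·83
1 = −87·397 + 110·314
1 = 110·711 − 197·397
1 = −197·5374 + 1489·711
1 = 1489·6085 − 1686·5374
1 = −1686·11459 + 3175·6085
1 = 3175·17544 − 4861·11459
So 11459·(-4861) ≡ 1 (mod 17544), hence d ≡ -4861 ≡ 12683 (mod 17544).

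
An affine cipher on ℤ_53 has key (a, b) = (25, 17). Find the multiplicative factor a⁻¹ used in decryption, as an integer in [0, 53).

Extended Euclidean algorithm:
53 = 2·25 + 3
25 = 8·3 + 1
3 = 3·1 + 0
Since gcd(25, 53) = 1, back-substitute to write 1 as a combination:
1 = 25 − 8·3
1 = −8·53 + 17·25
So 25·17 ≡ 1 (mod 53).

17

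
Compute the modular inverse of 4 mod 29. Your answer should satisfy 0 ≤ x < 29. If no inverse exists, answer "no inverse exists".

22

Extended Euclidean algorithm:
29 = 7×4 + 1
4 = 4×1 + 0
gcd = 1, so the inverse exists. Back-substitute:
1 = 29 − 7·4
So 4·(-7) ≡ 1 (mod 29), and -7 ≡ 22 (mod 29).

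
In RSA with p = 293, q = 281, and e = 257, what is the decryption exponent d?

21633

φ(n) = (p−1)(q−1) = 292·280 = 81760.
Need d with 257·d ≡ 1 (mod 81760). Apply the extended Euclidean algorithm:
81760 = 318×257 + 34
257 = 7×34 + 19
34 = 1×19 + 15
19 = 1×15 + 4
15 = 3×4 + 3
4 = 1×3 + 1
3 = 3×1 + 0
Back-substitute:
1 = 4 − 3
1 = −15 + 4·4
1 = 4·19 − 5·15
1 = −5·34 + 9·19
1 = 9·257 − 68·34
1 = −68·81760 + 21633·257
So 257·21633 ≡ 1 (mod 81760), hence d = 21633.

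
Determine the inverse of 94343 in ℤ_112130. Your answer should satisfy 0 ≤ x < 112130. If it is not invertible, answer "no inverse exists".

3587

Extended Euclidean algorithm:
112130 = 1*94343 + 17787
94343 = 5*17787 + 5408
17787 = 3*5408 + 1563
5408 = 3*1563 + 719
1563 = 2*719 + 125
719 = 5*125 + 94
125 = 1*94 + 31
94 = 3*31 + 1
31 = 31*1 + 0
gcd = 1, so the inverse exists. Back-substitute:
1 = 94 − 3·31
1 = −3·125 + 4·94
1 = 4·719 − 23·125
1 = −23·1563 + 50·719
1 = 50·5408 − 173·1563
1 = −173·17787 + 569·5408
1 = 569·94343 − 3018·17787
1 = −3018·112130 + 3587·94343
So 94343·3587 ≡ 1 (mod 112130).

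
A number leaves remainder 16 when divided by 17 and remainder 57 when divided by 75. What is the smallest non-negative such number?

1257

Write x = 16 + 17·k. Then 17·k ≡ 57 − 16 ≡ 41 (mod 75).
Need 17⁻¹ mod 75. Extended Euclid on (75, 17):
75 = 4·17 + 7
17 = 2·7 + 3
7 = 2·3 + 1
3 = 3·1 + 0
Back-substitute:
1 = 7 − 2·3
1 = −2·17 + 5·7
1 = 5·75 − 22·17
17⁻¹ ≡ 53 (mod 75), so k ≡ 53·41 ≡ 73 (mod 75).
x = 16 + 17·73 = 1257.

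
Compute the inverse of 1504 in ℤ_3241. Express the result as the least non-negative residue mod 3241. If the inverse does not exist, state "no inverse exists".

Extended Euclidean algorithm:
3241 = 2×1504 + 233
1504 = 6×233 + 106
233 = 2×106 + 21
106 = 5×21 + 1
21 = 21×1 + 0
Since gcd(1504, 3241) = 1, back-substitute to write 1 as a combination:
1 = 106 − 5·21
1 = −5·233 + 11·106
1 = 11·1504 − 71·233
1 = −71·3241 + 153·1504
So 1504·153 ≡ 1 (mod 3241).

153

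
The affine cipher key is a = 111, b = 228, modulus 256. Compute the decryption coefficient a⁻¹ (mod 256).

Extended Euclidean algorithm:
256 = 2×111 + 34
111 = 3×34 + 9
34 = 3×9 + 7
9 = 1×7 + 2
7 = 3×2 + 1
2 = 2×1 + 0
The gcd is 1. Working backward:
1 = 7 − 3·2
1 = −3·9 + 4·7
1 = 4·34 − 15·9
1 = −15·111 + 49·34
1 = 49·256 − 113·111
Hence 111⁻¹ ≡ -113 ≡ 143 (mod 256).

143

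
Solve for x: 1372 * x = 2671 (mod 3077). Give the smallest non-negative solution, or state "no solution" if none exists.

1601

First find gcd(1372, 3077):
3077 = 2×1372 + 333
1372 = 4×333 + 40
333 = 8×40 + 13
40 = 3×13 + 1
13 = 13×1 + 0
gcd = 1, so a unique solution mod 3077 exists.
Back-substitute for the Bézout coefficients:
1 = 40 − 3·13
1 = −3·333 + 25·40
1 = 25·1372 − 103·333
1 = −103·3077 + 231·1372
So 1372·(231) ≡ 1 (mod 3077), giving 1372⁻¹ ≡ 231.
x ≡ 1372⁻¹·2671 ≡ 231·2671 ≡ 1601 (mod 3077).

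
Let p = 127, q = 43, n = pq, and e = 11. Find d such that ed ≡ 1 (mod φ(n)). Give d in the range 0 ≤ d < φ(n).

φ(n) = (p−1)(q−1) = 126·42 = 5292.
Need d with 11·d ≡ 1 (mod 5292). Apply the extended Euclidean algorithm:
5292 = 481*11 + 1
11 = 11*1 + 0
Back-substitute:
1 = 5292 − 481·11
So 11·(-481) ≡ 1 (mod 5292), hence d ≡ -481 ≡ 4811 (mod 5292).

4811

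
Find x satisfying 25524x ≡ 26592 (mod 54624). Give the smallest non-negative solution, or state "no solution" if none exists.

First find gcd(25524, 54624):
54624 = 2×25524 + 3576
25524 = 7×3576 + 492
3576 = 7×492 + 132
492 = 3×132 + 96
132 = 1×96 + 36
96 = 2×36 + 24
36 = 1×24 + 12
24 = 2×12 + 0
gcd = 12 and 12 | 26592, so solutions exist. Divide through by 12: 2127x ≡ 2216 (mod 4552).
Now find 2127⁻¹ mod 4552:
4552 = 2·2127 + 298
2127 = 7·298 + 41
298 = 7·41 + 11
41 = 3·11 + 8
11 = 1·8 + 3
8 = 2·3 + 2
3 = 1·2 + 1
2 = 2·1 + 0
Back-substitute:
1 = 3 − 2
1 = −8 + 3·3
1 = 3·11 − 4·8
1 = −4·41 + 15·11
1 = 15·298 − 109·41
1 = −109·2127 + 778·298
1 = 778·4552 − 1665·2127
So 2127·(-1665) ≡ 1 (mod 4552), i.e. 2127⁻¹ ≡ 2887.
Then x ≡ 2887·2216 ≡ 2032 (mod 4552); the smallest non-negative solution is x = 2032.

2032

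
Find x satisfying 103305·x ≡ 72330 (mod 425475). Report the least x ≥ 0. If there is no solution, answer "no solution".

First find gcd(103305, 425475):
425475 = 4×103305 + 12255
103305 = 8×12255 + 5265
12255 = 2×5265 + 1725
5265 = 3×1725 + 90
1725 = 19×90 + 15
90 = 6×15 + 0
gcd = 15 and 15 | 72330, so solutions exist. Divide through by 15: 6887x ≡ 4822 (mod 28365).
Now find 6887⁻¹ mod 28365:
28365 = 4×6887 + 817
6887 = 8×817 + 351
817 = 2×351 + 115
351 = 3×115 + 6
115 = 19×6 + 1
6 = 6×1 + 0
Back-substitute:
1 = 115 − 19·6
1 = −19·351 + 58·115
1 = 58·817 − 135·351
1 = −135·6887 + 1138·817
1 = 1138·28365 − 4687·6887
So 6887·(-4687) ≡ 1 (mod 28365), i.e. 6887⁻¹ ≡ 23678.
Then x ≡ 23678·4822 ≡ 6191 (mod 28365); the smallest non-negative solution is x = 6191.

6191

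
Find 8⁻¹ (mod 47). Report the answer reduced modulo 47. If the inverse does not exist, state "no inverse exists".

6

Extended Euclidean algorithm:
47 = 5×8 + 7
8 = 1×7 + 1
7 = 7×1 + 0
Since gcd(8, 47) = 1, back-substitute to write 1 as a combination:
1 = 8 − 7
1 = −47 + 6·8
So 8·6 ≡ 1 (mod 47).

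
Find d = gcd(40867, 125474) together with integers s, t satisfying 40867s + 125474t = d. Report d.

Apply Euclid's algorithm to 125474 and 40867:
125474 = 3×40867 + 2873
40867 = 14×2873 + 645
2873 = 4×645 + 293
645 = 2×293 + 59
293 = 4×59 + 57
59 = 1×57 + 2
57 = 28×2 + 1
2 = 2×1 + 0
gcd(40867, 125474) = 1.
Express as a combination:
1 = 57 − 28·2
1 = −28·59 + 29·57
1 = 29·293 − 144·59
1 = −144·645 + 317·293
1 = 317·2873 − 1412·645
1 = −1412·40867 + 20085·2873
1 = 20085·125474 − 61667·40867
So 1 = (20085)·125474 + (-61667)·40867.

1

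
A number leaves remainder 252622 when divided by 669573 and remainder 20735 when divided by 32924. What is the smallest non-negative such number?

14771702575

Write x = 252622 + 669573·k. Then 669573·k ≡ 20735 − 252622 ≡ 31505 (mod 32924).
Need 669573⁻¹ mod 32924. Extended Euclid on (32924, 11093):
32924 = 2*11093 + 10738
11093 = 1*10738 + 355
10738 = 30*355 + 88
355 = 4*88 + 3
88 = 29*3 + 1
3 = 3*1 + 0
Back-substitute:
1 = 88 − 29·3
1 = −29·355 + 117·88
1 = 117·10738 − 3539·355
1 = −3539·11093 + 3656·10738
1 = 3656·32924 − 10851·11093
669573⁻¹ ≡ 22073 (mod 32924), so k ≡ 22073·31505 ≡ 22061 (mod 32924).
x = 252622 + 669573·22061 = 14771702575.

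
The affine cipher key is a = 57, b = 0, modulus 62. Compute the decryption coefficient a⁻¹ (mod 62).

gcd(62, 57) by repeated division:
62 = 1×57 + 5
57 = 11×5 + 2
5 = 2×2 + 1
2 = 2×1 + 0
The gcd is 1. Working backward:
1 = 5 − 2·2
1 = −2·57 + 23·5
1 = 23·62 − 25·57
Hence 57⁻¹ ≡ -25 ≡ 37 (mod 62).

37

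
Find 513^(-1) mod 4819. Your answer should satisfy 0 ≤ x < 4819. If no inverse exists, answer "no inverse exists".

Run Euclid on (4819, 513):
4819 = 9×513 + 202
513 = 2×202 + 109
202 = 1×109 + 93
109 = 1×93 + 16
93 = 5×16 + 13
16 = 1×13 + 3
13 = 4×3 + 1
3 = 3×1 + 0
gcd = 1, so the inverse exists. Back-substitute:
1 = 13 − 4·3
1 = −4·16 + 5·13
1 = 5·93 − 29·16
1 = −29·109 + 34·93
1 = 34·202 − 63·109
1 = −63·513 + 160·202
1 = 160·4819 − 1503·513
Thus 513·(-1503) ≡ 1 (mod 4819); reducing, -1503 mod 4819 = 3316.

3316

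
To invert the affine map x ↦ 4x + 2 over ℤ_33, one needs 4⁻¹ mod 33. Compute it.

Run Euclid on (33, 4):
33 = 8*4 + 1
4 = 4*1 + 0
The gcd is 1. Working backward:
1 = 33 − 8·4
Hence 4⁻¹ ≡ -8 ≡ 25 (mod 33).

25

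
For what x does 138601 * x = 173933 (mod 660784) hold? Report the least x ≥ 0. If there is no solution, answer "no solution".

First find gcd(138601, 660784):
660784 = 4·138601 + 106380
138601 = 1·106380 + 32221
106380 = 3·32221 + 9717
32221 = 3·9717 + 3070
9717 = 3·3070 + 507
3070 = 6·507 + 28
507 = 18·28 + 3
28 = 9·3 + 1
3 = 3·1 + 0
gcd = 1, so a unique solution mod 660784 exists.
Back-substitute for the Bézout coefficients:
1 = 28 − 9·3
1 = −9·507 + 163·28
1 = 163·3070 − 987·507
1 = −987·9717 + 3124·3070
1 = 3124·32221 − 10359·9717
1 = −10359·106380 + 34201·32221
1 = 34201·138601 − 44560·106380
1 = −44560·660784 + 212441·138601
So 138601·(212441) ≡ 1 (mod 660784), giving 138601⁻¹ ≡ 212441.
x ≡ 138601⁻¹·173933 ≡ 212441·173933 ≡ 119957 (mod 660784).

119957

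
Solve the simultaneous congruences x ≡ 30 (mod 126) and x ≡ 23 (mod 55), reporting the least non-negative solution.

408

Write x = 30 + 126·k. Then 126·k ≡ 23 − 30 ≡ 48 (mod 55).
Need 126⁻¹ mod 55. Extended Euclid on (55, 16):
55 = 3·16 + 7
16 = 2·7 + 2
7 = 3·2 + 1
2 = 2·1 + 0
Back-substitute:
1 = 7 − 3·2
1 = −3·16 + 7·7
1 = 7·55 − 24·16
126⁻¹ ≡ 31 (mod 55), so k ≡ 31·48 ≡ 3 (mod 55).
x = 30 + 126·3 = 408.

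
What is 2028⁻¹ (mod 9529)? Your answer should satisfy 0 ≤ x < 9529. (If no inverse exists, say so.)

Euclidean algorithm on 9529, 2028:
9529 = 4*2028 + 1417
2028 = 1*1417 + 611
1417 = 2*611 + 195
611 = 3*195 + 26
195 = 7*26 + 13
26 = 2*13 + 0
gcd(2028, 9529) = 13 ≠ 1, so 2028 has no multiplicative inverse modulo 9529.

no inverse exists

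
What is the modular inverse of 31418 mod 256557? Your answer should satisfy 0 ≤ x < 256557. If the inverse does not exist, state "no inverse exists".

225404

gcd(256557, 31418) by repeated division:
256557 = 8×31418 + 5213
31418 = 6×5213 + 140
5213 = 37×140 + 33
140 = 4×33 + 8
33 = 4×8 + 1
8 = 8×1 + 0
Since gcd(31418, 256557) = 1, back-substitute to write 1 as a combination:
1 = 33 − 4·8
1 = −4·140 + 17·33
1 = 17·5213 − 633·140
1 = −633·31418 + 3815·5213
1 = 3815·256557 − 31153·31418
So 31418·(-31153) ≡ 1 (mod 256557), and -31153 ≡ 225404 (mod 256557).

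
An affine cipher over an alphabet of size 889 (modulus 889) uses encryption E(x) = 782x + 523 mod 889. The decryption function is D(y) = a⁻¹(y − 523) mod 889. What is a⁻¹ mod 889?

Extended Euclidean algorithm:
889 = 1·782 + 107
782 = 7·107 + 33
107 = 3·33 + 8
33 = 4·8 + 1
8 = 8·1 + 0
Since gcd(782, 889) = 1, back-substitute to write 1 as a combination:
1 = 33 − 4·8
1 = −4·107 + 13·33
1 = 13·782 − 95·107
1 = −95·889 + 108·782
So 782·108 ≡ 1 (mod 889).

108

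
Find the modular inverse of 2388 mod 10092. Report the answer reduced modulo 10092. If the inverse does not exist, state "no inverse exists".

no inverse exists

Euclidean algorithm on 10092, 2388:
10092 = 4·2388 + 540
2388 = 4·540 + 228
540 = 2·228 + 84
228 = 2·84 + 60
84 = 1·60 + 24
60 = 2·24 + 12
24 = 2·12 + 0
The gcd is 12, not 1, hence no inverse exists.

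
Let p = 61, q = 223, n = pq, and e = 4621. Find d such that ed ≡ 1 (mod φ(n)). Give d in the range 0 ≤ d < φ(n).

φ(n) = (p−1)(q−1) = 60·222 = 13320.
Need d with 4621·d ≡ 1 (mod 13320). Apply the extended Euclidean algorithm:
13320 = 2·4621 + 4078
4621 = 1·4078 + 543
4078 = 7·543 + 277
543 = 1·277 + 266
277 = 1·266 + 11
266 = 24·11 + 2
11 = 5·2 + 1
2 = 2·1 + 0
Back-substitute:
1 = 11 − 5·2
1 = −5·266 + 121·11
1 = 121·277 − 126·266
1 = −126·543 + 247·277
1 = 247·4078 − 1855·543
1 = −1855·4621 + 2102·4078
1 = 2102·13320 − 6059·4621
So 4621·(-6059) ≡ 1 (mod 13320), hence d ≡ -6059 ≡ 7261 (mod 13320).

7261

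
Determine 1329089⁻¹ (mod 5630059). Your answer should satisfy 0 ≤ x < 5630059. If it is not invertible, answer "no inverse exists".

gcd(5630059, 1329089) by repeated division:
5630059 = 4×1329089 + 313703
1329089 = 4×313703 + 74277
313703 = 4×74277 + 16595
74277 = 4×16595 + 7897
16595 = 2×7897 + 801
7897 = 9×801 + 688
801 = 1×688 + 113
688 = 6×113 + 10
113 = 11×10 + 3
10 = 3×3 + 1
3 = 3×1 + 0
Since gcd(1329089, 5630059) = 1, back-substitute to write 1 as a combination:
1 = 10 − 3·3
1 = −3·113 + 34·10
1 = 34·688 − 207·113
1 = −207·801 + 241·688
1 = 241·7897 − 2376·801
1 = −2376·16595 + 4993·7897
1 = 4993·74277 − 22348·16595
1 = −22348·313703 + 94385·74277
1 = 94385·1329089 − 399888·313703
1 = −399888·5630059 + 1693937·1329089
So 1329089·1693937 ≡ 1 (mod 5630059).

1693937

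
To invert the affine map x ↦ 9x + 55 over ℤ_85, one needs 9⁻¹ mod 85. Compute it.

Apply the Euclidean algorithm to 85 and 9:
85 = 9·9 + 4
9 = 2·4 + 1
4 = 4·1 + 0
Since gcd(9, 85) = 1, back-substitute to write 1 as a combination:
1 = 9 − 2·4
1 = −2·85 + 19·9
So 9·19 ≡ 1 (mod 85).

19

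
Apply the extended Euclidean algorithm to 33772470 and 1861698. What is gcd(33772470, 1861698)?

Euclidean algorithm:
33772470 = 18*1861698 + 261906
1861698 = 7*261906 + 28356
261906 = 9*28356 + 6702
28356 = 4*6702 + 1548
6702 = 4*1548 + 510
1548 = 3*510 + 18
510 = 28*18 + 6
18 = 3*6 + 0
gcd(33772470, 1861698) = 6.
Express as a combination:
6 = 510 − 28·18
6 = −28·1548 + 85·510
6 = 85·6702 − 368·1548
6 = −368·28356 + 1557·6702
6 = 1557·261906 − 14381·28356
6 = −14381·1861698 + 102224·261906
6 = 102224·33772470 − 1854413·1861698
So 6 = (102224)·33772470 + (-1854413)·1861698.

6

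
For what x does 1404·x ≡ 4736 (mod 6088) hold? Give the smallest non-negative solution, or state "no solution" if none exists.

First find gcd(1404, 6088):
6088 = 4·1404 + 472
1404 = 2·472 + 460
472 = 1·460 + 12
460 = 38·12 + 4
12 = 3·4 + 0
gcd = 4 and 4 | 4736, so solutions exist. Divide through by 4: 351x ≡ 1184 (mod 1522).
Now find 351⁻¹ mod 1522:
1522 = 4×351 + 118
351 = 2×118 + 115
118 = 1×115 + 3
115 = 38×3 + 1
3 = 3×1 + 0
Back-substitute:
1 = 115 − 38·3
1 = −38·118 + 39·115
1 = 39·351 − 116·118
1 = −116·1522 + 503·351
So 351⁻¹ ≡ 503 (mod 1522).
Then x ≡ 503·1184 ≡ 450 (mod 1522); the smallest non-negative solution is x = 450.

450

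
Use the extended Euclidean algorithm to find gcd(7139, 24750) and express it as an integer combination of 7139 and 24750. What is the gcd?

11

Repeated division:
24750 = 3*7139 + 3333
7139 = 2*3333 + 473
3333 = 7*473 + 22
473 = 21*22 + 11
22 = 2*11 + 0
gcd(7139, 24750) = 11.
Express as a combination:
11 = 473 − 21·22
11 = −21·3333 + 148·473
11 = 148·7139 − 317·3333
11 = −317·24750 + 1099·7139
So 11 = (-317)·24750 + (1099)·7139.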